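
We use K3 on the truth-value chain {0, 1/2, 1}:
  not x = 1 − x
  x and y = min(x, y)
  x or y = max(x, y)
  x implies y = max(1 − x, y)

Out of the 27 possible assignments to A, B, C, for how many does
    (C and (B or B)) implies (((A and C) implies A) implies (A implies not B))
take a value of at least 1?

19

value 1: 19 assignments (counts)
value 1/2: 7 assignments
value 0: 1 assignment
So 19 of the 27 assignments meet the threshold.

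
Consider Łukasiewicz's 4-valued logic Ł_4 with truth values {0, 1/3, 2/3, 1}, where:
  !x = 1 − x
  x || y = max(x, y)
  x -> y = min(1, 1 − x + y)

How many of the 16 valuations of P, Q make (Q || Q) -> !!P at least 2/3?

13

P = 0, Q = 0 ↦ 1  ≥
P = 0, Q = 1/3 ↦ 2/3  ≥
P = 0, Q = 2/3 ↦ 1/3  <
P = 0, Q = 1 ↦ 0  <
P = 1/3, Q = 0 ↦ 1  ≥
P = 1/3, Q = 1/3 ↦ 1  ≥
P = 1/3, Q = 2/3 ↦ 2/3  ≥
P = 1/3, Q = 1 ↦ 1/3  <
P = 2/3, Q = 0 ↦ 1  ≥
P = 2/3, Q = 1/3 ↦ 1  ≥
P = 2/3, Q = 2/3 ↦ 1  ≥
P = 2/3, Q = 1 ↦ 2/3  ≥
P = 1, Q = 0 ↦ 1  ≥
P = 1, Q = 1/3 ↦ 1  ≥
P = 1, Q = 2/3 ↦ 1  ≥
P = 1, Q = 1 ↦ 1  ≥
So 13 of the 16 assignments meet the threshold.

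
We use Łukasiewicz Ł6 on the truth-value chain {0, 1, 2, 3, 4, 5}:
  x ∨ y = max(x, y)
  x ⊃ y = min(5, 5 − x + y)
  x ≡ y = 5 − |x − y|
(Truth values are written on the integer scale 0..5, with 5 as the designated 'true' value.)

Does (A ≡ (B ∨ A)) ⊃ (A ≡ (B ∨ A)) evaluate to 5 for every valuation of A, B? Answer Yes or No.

Yes

At A = 0, B = 3, for instance:
B ∨ A = 3 ∨ 0 = 3
A ≡ (B ∨ A) = 0 ≡ 3 = 2
(A ≡ (B ∨ A)) ⊃ (A ≡ (B ∨ A)) = 2 ⊃ 2 = 5
and checking the remaining 35 assignments likewise gives ≥ 5 in every case.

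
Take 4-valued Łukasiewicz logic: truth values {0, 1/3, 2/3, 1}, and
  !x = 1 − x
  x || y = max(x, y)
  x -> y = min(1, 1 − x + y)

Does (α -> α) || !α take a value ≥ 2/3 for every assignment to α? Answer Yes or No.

Yes

α = 0 ↦ 1
α = 1/3 ↦ 1
α = 2/3 ↦ 1
α = 1 ↦ 1
Every assignment gives a value ≥ 2/3.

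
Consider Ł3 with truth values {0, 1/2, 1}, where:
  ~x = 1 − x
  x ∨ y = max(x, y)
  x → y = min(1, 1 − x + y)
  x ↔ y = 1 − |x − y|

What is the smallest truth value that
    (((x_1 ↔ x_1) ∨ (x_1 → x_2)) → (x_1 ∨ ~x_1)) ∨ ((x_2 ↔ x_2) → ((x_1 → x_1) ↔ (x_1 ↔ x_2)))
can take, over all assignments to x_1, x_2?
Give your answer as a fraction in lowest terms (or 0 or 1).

Take x_1 = 1/2, x_2 = 0:
x_1 ↔ x_1 = 1/2 ↔ 1/2 = 1
x_1 → x_2 = 1/2 → 0 = 1/2
(x_1 ↔ x_1) ∨ (x_1 → x_2) = 1 ∨ 1/2 = 1
~x_1 = ~1/2 = 1/2
x_1 ∨ ~x_1 = 1/2 ∨ 1/2 = 1/2
((x_1 ↔ x_1) ∨ (x_1 → x_2)) → (x_1 ∨ ~x_1) = 1 → 1/2 = 1/2
x_2 ↔ x_2 = 0 ↔ 0 = 1
x_1 → x_1 = 1/2 → 1/2 = 1
x_1 ↔ x_2 = 1/2 ↔ 0 = 1/2
(x_1 → x_1) ↔ (x_1 ↔ x_2) = 1 ↔ 1/2 = 1/2
(x_2 ↔ x_2) → ((x_1 → x_1) ↔ (x_1 ↔ x_2)) = 1 → 1/2 = 1/2
(((x_1 ↔ x_1) ∨ (x_1 → x_2)) → (x_1 ∨ ~x_1)) ∨ ((x_2 ↔ x_2) → ((x_1 → x_1) ↔ (x_1 ↔ x_2))) = 1/2 ∨ 1/2 = 1/2
No assignment yields a value below 1/2, so this is the minimum.

1/2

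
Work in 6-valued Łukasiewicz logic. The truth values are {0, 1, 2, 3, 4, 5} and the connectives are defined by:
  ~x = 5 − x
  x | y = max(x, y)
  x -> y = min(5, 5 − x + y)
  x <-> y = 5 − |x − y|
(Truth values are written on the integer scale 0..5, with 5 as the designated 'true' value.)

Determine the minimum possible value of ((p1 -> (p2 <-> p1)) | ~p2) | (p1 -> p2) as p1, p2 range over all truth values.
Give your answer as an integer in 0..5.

3

Take p1 = 5, p2 = 2:
p2 <-> p1 = 2 <-> 5 = 2
p1 -> (p2 <-> p1) = 5 -> 2 = 2
~p2 = ~2 = 3
(p1 -> (p2 <-> p1)) | ~p2 = 2 | 3 = 3
p1 -> p2 = 5 -> 2 = 2
((p1 -> (p2 <-> p1)) | ~p2) | (p1 -> p2) = 3 | 2 = 3
No assignment yields a value below 3, so this is the minimum.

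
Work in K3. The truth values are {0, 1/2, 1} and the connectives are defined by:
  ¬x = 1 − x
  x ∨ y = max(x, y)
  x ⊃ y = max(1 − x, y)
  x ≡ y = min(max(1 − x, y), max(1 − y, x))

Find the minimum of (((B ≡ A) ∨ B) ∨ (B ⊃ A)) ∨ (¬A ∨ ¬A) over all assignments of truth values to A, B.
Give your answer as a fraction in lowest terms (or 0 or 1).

Take A = 1/2, B = 1/2:
B ≡ A = 1/2 ≡ 1/2 = 1/2
(B ≡ A) ∨ B = 1/2 ∨ 1/2 = 1/2
B ⊃ A = 1/2 ⊃ 1/2 = 1/2
((B ≡ A) ∨ B) ∨ (B ⊃ A) = 1/2 ∨ 1/2 = 1/2
¬A = ¬1/2 = 1/2
¬A = ¬1/2 = 1/2
¬A ∨ ¬A = 1/2 ∨ 1/2 = 1/2
(((B ≡ A) ∨ B) ∨ (B ⊃ A)) ∨ (¬A ∨ ¬A) = 1/2 ∨ 1/2 = 1/2
No assignment yields a value below 1/2, so this is the minimum.

1/2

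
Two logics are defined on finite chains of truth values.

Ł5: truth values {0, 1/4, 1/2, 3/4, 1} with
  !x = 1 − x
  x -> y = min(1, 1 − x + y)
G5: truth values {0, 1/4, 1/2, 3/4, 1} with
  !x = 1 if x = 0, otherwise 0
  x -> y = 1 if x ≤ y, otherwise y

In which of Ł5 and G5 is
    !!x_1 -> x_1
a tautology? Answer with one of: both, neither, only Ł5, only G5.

only Ł5

In Ł5: every assignment gives 1 — tautology.
In G5: at x_1 = 1/4 the value is 1/4 — not a tautology.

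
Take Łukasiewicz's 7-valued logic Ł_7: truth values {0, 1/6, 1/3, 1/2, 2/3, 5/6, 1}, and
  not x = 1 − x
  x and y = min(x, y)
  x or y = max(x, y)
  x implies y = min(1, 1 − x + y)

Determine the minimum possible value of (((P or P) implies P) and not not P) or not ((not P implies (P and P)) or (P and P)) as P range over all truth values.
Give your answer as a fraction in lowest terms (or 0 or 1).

Take P = 1/3:
P or P = 1/3 or 1/3 = 1/3
(P or P) implies P = 1/3 implies 1/3 = 1
not P = not 1/3 = 2/3
not not P = not 2/3 = 1/3
((P or P) implies P) and not not P = 1 and 1/3 = 1/3
not P = not 1/3 = 2/3
P and P = 1/3 and 1/3 = 1/3
not P implies (P and P) = 2/3 implies 1/3 = 2/3
P and P = 1/3 and 1/3 = 1/3
(not P implies (P and P)) or (P and P) = 2/3 or 1/3 = 2/3
not ((not P implies (P and P)) or (P and P)) = not 2/3 = 1/3
(((P or P) implies P) and not not P) or not ((not P implies (P and P)) or (P and P)) = 1/3 or 1/3 = 1/3
No assignment yields a value below 1/3, so this is the minimum.

1/3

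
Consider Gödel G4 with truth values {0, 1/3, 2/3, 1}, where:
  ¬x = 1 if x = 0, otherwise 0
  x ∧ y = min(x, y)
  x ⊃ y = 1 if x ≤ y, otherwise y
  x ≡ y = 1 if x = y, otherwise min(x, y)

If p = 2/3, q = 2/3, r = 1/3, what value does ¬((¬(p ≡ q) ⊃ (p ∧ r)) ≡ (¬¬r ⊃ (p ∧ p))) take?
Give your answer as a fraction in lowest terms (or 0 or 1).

p ≡ q = 2/3 ≡ 2/3 = 1
¬(p ≡ q) = ¬1 = 0
p ∧ r = 2/3 ∧ 1/3 = 1/3
¬(p ≡ q) ⊃ (p ∧ r) = 0 ⊃ 1/3 = 1
¬r = ¬1/3 = 0
¬¬r = ¬0 = 1
p ∧ p = 2/3 ∧ 2/3 = 2/3
¬¬r ⊃ (p ∧ p) = 1 ⊃ 2/3 = 2/3
(¬(p ≡ q) ⊃ (p ∧ r)) ≡ (¬¬r ⊃ (p ∧ p)) = 1 ≡ 2/3 = 2/3
¬((¬(p ≡ q) ⊃ (p ∧ r)) ≡ (¬¬r ⊃ (p ∧ p))) = ¬2/3 = 0

0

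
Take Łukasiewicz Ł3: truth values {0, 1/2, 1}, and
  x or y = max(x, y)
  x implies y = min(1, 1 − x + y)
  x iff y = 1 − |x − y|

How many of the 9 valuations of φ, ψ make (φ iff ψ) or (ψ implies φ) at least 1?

φ = 0, ψ = 0 ↦ 1  ≥
φ = 0, ψ = 1/2 ↦ 1/2  <
φ = 0, ψ = 1 ↦ 0  <
φ = 1/2, ψ = 0 ↦ 1  ≥
φ = 1/2, ψ = 1/2 ↦ 1  ≥
φ = 1/2, ψ = 1 ↦ 1/2  <
φ = 1, ψ = 0 ↦ 1  ≥
φ = 1, ψ = 1/2 ↦ 1  ≥
φ = 1, ψ = 1 ↦ 1  ≥
So 6 of the 9 assignments meet the threshold.

6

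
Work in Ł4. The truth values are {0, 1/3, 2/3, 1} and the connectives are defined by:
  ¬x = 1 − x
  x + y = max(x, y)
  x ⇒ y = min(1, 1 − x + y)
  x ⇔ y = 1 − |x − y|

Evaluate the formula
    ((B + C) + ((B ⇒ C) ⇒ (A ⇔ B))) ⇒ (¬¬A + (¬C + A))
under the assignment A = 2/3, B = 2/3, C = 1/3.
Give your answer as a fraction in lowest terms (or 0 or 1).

2/3

B + C = 2/3 + 1/3 = 2/3
B ⇒ C = 2/3 ⇒ 1/3 = 2/3
A ⇔ B = 2/3 ⇔ 2/3 = 1
(B ⇒ C) ⇒ (A ⇔ B) = 2/3 ⇒ 1 = 1
(B + C) + ((B ⇒ C) ⇒ (A ⇔ B)) = 2/3 + 1 = 1
¬A = ¬2/3 = 1/3
¬¬A = ¬1/3 = 2/3
¬C = ¬1/3 = 2/3
¬C + A = 2/3 + 2/3 = 2/3
¬¬A + (¬C + A) = 2/3 + 2/3 = 2/3
((B + C) + ((B ⇒ C) ⇒ (A ⇔ B))) ⇒ (¬¬A + (¬C + A)) = 1 ⇒ 2/3 = 2/3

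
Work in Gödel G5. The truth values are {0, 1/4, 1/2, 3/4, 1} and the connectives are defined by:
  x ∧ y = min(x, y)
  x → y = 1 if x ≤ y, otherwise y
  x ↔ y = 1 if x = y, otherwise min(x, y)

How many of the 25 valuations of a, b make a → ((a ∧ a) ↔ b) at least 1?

15

value 1: 15 assignments (counts)
value 3/4: 1 assignment
value 1/2: 2 assignments
value 1/4: 3 assignments
value 0: 4 assignments
So 15 of the 25 assignments meet the threshold.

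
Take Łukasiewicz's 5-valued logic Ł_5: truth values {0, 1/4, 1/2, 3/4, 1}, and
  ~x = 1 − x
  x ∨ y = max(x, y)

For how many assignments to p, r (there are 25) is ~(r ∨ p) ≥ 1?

1

value 1: 1 assignment (counts)
value 3/4: 3 assignments
value 1/2: 5 assignments
value 1/4: 7 assignments
value 0: 9 assignments
So 1 of the 25 assignments meets the threshold.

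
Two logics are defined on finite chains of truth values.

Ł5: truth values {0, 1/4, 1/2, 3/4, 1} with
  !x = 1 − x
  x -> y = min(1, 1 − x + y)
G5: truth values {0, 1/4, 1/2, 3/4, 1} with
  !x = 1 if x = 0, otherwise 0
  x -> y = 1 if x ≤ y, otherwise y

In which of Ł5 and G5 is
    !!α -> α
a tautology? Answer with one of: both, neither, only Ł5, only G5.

only Ł5

In Ł5: every assignment gives 1 — tautology.
In G5: at α = 1/4 the value is 1/4 — not a tautology.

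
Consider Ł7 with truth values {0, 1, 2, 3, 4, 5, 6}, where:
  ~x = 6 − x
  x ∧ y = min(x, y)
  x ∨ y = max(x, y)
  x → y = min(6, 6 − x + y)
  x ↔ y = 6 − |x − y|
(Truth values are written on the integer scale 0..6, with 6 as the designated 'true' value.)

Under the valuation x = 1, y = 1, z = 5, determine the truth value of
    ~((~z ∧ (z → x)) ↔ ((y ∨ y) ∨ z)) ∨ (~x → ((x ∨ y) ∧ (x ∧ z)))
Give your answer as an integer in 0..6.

~z = ~5 = 1
z → x = 5 → 1 = 2
~z ∧ (z → x) = 1 ∧ 2 = 1
y ∨ y = 1 ∨ 1 = 1
(y ∨ y) ∨ z = 1 ∨ 5 = 5
(~z ∧ (z → x)) ↔ ((y ∨ y) ∨ z) = 1 ↔ 5 = 2
~((~z ∧ (z → x)) ↔ ((y ∨ y) ∨ z)) = ~2 = 4
~x = ~1 = 5
x ∨ y = 1 ∨ 1 = 1
x ∧ z = 1 ∧ 5 = 1
(x ∨ y) ∧ (x ∧ z) = 1 ∧ 1 = 1
~x → ((x ∨ y) ∧ (x ∧ z)) = 5 → 1 = 2
~((~z ∧ (z → x)) ↔ ((y ∨ y) ∨ z)) ∨ (~x → ((x ∨ y) ∧ (x ∧ z))) = 4 ∨ 2 = 4

4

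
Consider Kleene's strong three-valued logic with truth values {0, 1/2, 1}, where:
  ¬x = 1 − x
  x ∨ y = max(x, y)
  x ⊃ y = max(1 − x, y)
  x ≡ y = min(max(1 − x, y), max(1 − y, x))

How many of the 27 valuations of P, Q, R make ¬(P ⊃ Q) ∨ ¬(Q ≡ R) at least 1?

value 1: 8 assignments (counts)
value 1/2: 15 assignments
value 0: 4 assignments
So 8 of the 27 assignments meet the threshold.

8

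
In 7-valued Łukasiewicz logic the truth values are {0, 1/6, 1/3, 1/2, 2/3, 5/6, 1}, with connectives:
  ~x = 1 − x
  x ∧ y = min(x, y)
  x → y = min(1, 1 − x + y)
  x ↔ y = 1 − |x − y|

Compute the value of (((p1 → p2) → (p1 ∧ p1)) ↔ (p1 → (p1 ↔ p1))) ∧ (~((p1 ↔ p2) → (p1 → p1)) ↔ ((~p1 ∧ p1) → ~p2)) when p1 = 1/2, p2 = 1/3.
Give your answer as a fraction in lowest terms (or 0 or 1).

p1 → p2 = 1/2 → 1/3 = 5/6
p1 ∧ p1 = 1/2 ∧ 1/2 = 1/2
(p1 → p2) → (p1 ∧ p1) = 5/6 → 1/2 = 2/3
p1 ↔ p1 = 1/2 ↔ 1/2 = 1
p1 → (p1 ↔ p1) = 1/2 → 1 = 1
((p1 → p2) → (p1 ∧ p1)) ↔ (p1 → (p1 ↔ p1)) = 2/3 ↔ 1 = 2/3
p1 ↔ p2 = 1/2 ↔ 1/3 = 5/6
p1 → p1 = 1/2 → 1/2 = 1
(p1 ↔ p2) → (p1 → p1) = 5/6 → 1 = 1
~((p1 ↔ p2) → (p1 → p1)) = ~1 = 0
~p1 = ~1/2 = 1/2
~p1 ∧ p1 = 1/2 ∧ 1/2 = 1/2
~p2 = ~1/3 = 2/3
(~p1 ∧ p1) → ~p2 = 1/2 → 2/3 = 1
~((p1 ↔ p2) → (p1 → p1)) ↔ ((~p1 ∧ p1) → ~p2) = 0 ↔ 1 = 0
(((p1 → p2) → (p1 ∧ p1)) ↔ (p1 → (p1 ↔ p1))) ∧ (~((p1 ↔ p2) → (p1 → p1)) ↔ ((~p1 ∧ p1) → ~p2)) = 2/3 ∧ 0 = 0

0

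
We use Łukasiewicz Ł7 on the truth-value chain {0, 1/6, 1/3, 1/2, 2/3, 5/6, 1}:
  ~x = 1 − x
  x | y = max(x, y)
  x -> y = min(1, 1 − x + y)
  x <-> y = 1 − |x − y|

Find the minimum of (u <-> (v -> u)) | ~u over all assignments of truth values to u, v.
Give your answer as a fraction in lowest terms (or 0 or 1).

1/2

Take u = 1/2, v = 0:
v -> u = 0 -> 1/2 = 1
u <-> (v -> u) = 1/2 <-> 1 = 1/2
~u = ~1/2 = 1/2
(u <-> (v -> u)) | ~u = 1/2 | 1/2 = 1/2
No assignment yields a value below 1/2, so this is the minimum.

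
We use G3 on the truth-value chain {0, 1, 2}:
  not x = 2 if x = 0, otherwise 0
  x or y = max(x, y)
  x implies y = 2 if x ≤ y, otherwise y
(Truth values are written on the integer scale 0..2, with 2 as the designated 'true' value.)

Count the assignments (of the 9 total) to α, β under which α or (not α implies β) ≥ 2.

α = 0, β = 0 ↦ 0  <
α = 0, β = 1 ↦ 1  <
α = 0, β = 2 ↦ 2  ≥
α = 1, β = 0 ↦ 2  ≥
α = 1, β = 1 ↦ 2  ≥
α = 1, β = 2 ↦ 2  ≥
α = 2, β = 0 ↦ 2  ≥
α = 2, β = 1 ↦ 2  ≥
α = 2, β = 2 ↦ 2  ≥
So 7 of the 9 assignments meet the threshold.

7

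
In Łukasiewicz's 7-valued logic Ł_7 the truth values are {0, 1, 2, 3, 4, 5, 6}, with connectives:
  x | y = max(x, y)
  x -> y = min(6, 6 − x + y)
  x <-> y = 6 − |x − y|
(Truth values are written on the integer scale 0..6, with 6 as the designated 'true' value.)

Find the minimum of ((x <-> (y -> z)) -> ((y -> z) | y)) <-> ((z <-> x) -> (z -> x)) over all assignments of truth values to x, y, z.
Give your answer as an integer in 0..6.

3

Take x = 3, y = 3, z = 0:
y -> z = 3 -> 0 = 3
x <-> (y -> z) = 3 <-> 3 = 6
y -> z = 3 -> 0 = 3
(y -> z) | y = 3 | 3 = 3
(x <-> (y -> z)) -> ((y -> z) | y) = 6 -> 3 = 3
z <-> x = 0 <-> 3 = 3
z -> x = 0 -> 3 = 6
(z <-> x) -> (z -> x) = 3 -> 6 = 6
((x <-> (y -> z)) -> ((y -> z) | y)) <-> ((z <-> x) -> (z -> x)) = 3 <-> 6 = 3
No assignment yields a value below 3, so this is the minimum.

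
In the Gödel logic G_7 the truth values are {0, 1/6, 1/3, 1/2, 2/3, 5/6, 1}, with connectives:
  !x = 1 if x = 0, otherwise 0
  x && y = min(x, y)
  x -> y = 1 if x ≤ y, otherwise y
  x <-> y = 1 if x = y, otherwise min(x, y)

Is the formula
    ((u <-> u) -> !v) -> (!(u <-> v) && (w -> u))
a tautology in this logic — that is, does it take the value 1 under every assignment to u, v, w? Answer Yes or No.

No

Counterexample: take u = 0, v = 0, w = 0.
u <-> u = 0 <-> 0 = 1
!v = !0 = 1
(u <-> u) -> !v = 1 -> 1 = 1
u <-> v = 0 <-> 0 = 1
!(u <-> v) = !1 = 0
w -> u = 0 -> 0 = 1
!(u <-> v) && (w -> u) = 0 && 1 = 0
((u <-> u) -> !v) -> (!(u <-> v) && (w -> u)) = 1 -> 0 = 0
This gives 0 ≠ 1.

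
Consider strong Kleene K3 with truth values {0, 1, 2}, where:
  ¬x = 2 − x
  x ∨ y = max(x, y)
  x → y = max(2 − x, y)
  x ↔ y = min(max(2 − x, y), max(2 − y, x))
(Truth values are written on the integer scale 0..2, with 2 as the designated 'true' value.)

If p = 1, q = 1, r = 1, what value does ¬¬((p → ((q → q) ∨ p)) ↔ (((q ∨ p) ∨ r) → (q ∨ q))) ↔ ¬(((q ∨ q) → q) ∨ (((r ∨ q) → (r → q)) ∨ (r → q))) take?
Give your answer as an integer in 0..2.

q → q = 1 → 1 = 1
(q → q) ∨ p = 1 ∨ 1 = 1
p → ((q → q) ∨ p) = 1 → 1 = 1
q ∨ p = 1 ∨ 1 = 1
(q ∨ p) ∨ r = 1 ∨ 1 = 1
q ∨ q = 1 ∨ 1 = 1
((q ∨ p) ∨ r) → (q ∨ q) = 1 → 1 = 1
(p → ((q → q) ∨ p)) ↔ (((q ∨ p) ∨ r) → (q ∨ q)) = 1 ↔ 1 = 1
¬((p → ((q → q) ∨ p)) ↔ (((q ∨ p) ∨ r) → (q ∨ q))) = ¬1 = 1
¬¬((p → ((q → q) ∨ p)) ↔ (((q ∨ p) ∨ r) → (q ∨ q))) = ¬1 = 1
q ∨ q = 1 ∨ 1 = 1
(q ∨ q) → q = 1 → 1 = 1
r ∨ q = 1 ∨ 1 = 1
r → q = 1 → 1 = 1
(r ∨ q) → (r → q) = 1 → 1 = 1
r → q = 1 → 1 = 1
((r ∨ q) → (r → q)) ∨ (r → q) = 1 ∨ 1 = 1
((q ∨ q) → q) ∨ (((r ∨ q) → (r → q)) ∨ (r → q)) = 1 ∨ 1 = 1
¬(((q ∨ q) → q) ∨ (((r ∨ q) → (r → q)) ∨ (r → q))) = ¬1 = 1
¬¬((p → ((q → q) ∨ p)) ↔ (((q ∨ p) ∨ r) → (q ∨ q))) ↔ ¬(((q ∨ q) → q) ∨ (((r ∨ q) → (r → q)) ∨ (r → q))) = 1 ↔ 1 = 1

1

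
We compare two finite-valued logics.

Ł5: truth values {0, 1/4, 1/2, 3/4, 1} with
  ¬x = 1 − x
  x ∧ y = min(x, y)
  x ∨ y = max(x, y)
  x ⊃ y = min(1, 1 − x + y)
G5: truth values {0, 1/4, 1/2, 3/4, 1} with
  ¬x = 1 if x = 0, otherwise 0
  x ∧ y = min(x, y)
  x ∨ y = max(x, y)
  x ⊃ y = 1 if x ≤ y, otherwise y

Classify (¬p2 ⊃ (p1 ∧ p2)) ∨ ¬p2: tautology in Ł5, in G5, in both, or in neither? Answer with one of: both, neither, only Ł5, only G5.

In Ł5: at p1 = 0, p2 = 1/4 the value is 3/4 — not a tautology.
In G5: every assignment gives 1 — tautology.

only G5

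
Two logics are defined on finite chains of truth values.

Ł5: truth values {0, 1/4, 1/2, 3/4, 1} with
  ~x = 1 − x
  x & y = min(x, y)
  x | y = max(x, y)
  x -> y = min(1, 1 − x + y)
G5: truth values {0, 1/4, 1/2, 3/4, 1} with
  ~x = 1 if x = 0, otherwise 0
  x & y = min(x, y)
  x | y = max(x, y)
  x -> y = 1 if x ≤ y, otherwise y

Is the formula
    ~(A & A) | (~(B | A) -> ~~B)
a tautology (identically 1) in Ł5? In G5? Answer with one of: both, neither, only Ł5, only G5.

In Ł5: at A = 1/4, B = 0 the value is 3/4 — not a tautology.
In G5: every assignment gives 1 — tautology.

only G5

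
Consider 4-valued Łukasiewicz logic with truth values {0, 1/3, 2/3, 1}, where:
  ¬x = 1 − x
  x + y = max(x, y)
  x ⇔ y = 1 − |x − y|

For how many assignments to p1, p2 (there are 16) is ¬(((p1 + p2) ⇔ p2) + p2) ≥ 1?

1

p1 = 0, p2 = 0 ↦ 0  <
p1 = 0, p2 = 1/3 ↦ 0  <
p1 = 0, p2 = 2/3 ↦ 0  <
p1 = 0, p2 = 1 ↦ 0  <
p1 = 1/3, p2 = 0 ↦ 1/3  <
p1 = 1/3, p2 = 1/3 ↦ 0  <
p1 = 1/3, p2 = 2/3 ↦ 0  <
p1 = 1/3, p2 = 1 ↦ 0  <
p1 = 2/3, p2 = 0 ↦ 2/3  <
p1 = 2/3, p2 = 1/3 ↦ 1/3  <
p1 = 2/3, p2 = 2/3 ↦ 0  <
p1 = 2/3, p2 = 1 ↦ 0  <
p1 = 1, p2 = 0 ↦ 1  ≥
p1 = 1, p2 = 1/3 ↦ 2/3  <
p1 = 1, p2 = 2/3 ↦ 1/3  <
p1 = 1, p2 = 1 ↦ 0  <
So 1 of the 16 assignments meets the threshold.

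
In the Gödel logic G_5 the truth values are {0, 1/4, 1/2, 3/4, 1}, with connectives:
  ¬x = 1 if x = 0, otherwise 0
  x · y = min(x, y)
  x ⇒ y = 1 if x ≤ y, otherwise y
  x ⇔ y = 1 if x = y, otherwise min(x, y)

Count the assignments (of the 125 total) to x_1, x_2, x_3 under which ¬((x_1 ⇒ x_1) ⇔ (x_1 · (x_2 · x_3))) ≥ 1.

value 1: 61 assignments (counts)
value 0: 64 assignments
So 61 of the 125 assignments meet the threshold.

61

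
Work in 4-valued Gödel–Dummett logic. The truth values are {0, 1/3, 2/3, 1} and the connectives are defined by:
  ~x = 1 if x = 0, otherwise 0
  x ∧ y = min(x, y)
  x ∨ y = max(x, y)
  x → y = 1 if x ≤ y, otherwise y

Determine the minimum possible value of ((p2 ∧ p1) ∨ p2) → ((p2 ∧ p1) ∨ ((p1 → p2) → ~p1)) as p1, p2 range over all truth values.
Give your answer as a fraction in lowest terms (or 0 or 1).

1/3

Take p1 = 1/3, p2 = 2/3:
p2 ∧ p1 = 2/3 ∧ 1/3 = 1/3
(p2 ∧ p1) ∨ p2 = 1/3 ∨ 2/3 = 2/3
p2 ∧ p1 = 2/3 ∧ 1/3 = 1/3
p1 → p2 = 1/3 → 2/3 = 1
~p1 = ~1/3 = 0
(p1 → p2) → ~p1 = 1 → 0 = 0
(p2 ∧ p1) ∨ ((p1 → p2) → ~p1) = 1/3 ∨ 0 = 1/3
((p2 ∧ p1) ∨ p2) → ((p2 ∧ p1) ∨ ((p1 → p2) → ~p1)) = 2/3 → 1/3 = 1/3
No assignment yields a value below 1/3, so this is the minimum.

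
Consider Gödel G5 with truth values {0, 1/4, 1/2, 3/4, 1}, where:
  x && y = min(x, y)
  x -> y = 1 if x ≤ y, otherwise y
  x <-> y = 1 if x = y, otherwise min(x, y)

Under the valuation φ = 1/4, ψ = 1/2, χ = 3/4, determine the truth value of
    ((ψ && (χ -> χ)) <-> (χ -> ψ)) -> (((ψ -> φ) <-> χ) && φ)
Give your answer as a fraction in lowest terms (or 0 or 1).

1/4

χ -> χ = 3/4 -> 3/4 = 1
ψ && (χ -> χ) = 1/2 && 1 = 1/2
χ -> ψ = 3/4 -> 1/2 = 1/2
(ψ && (χ -> χ)) <-> (χ -> ψ) = 1/2 <-> 1/2 = 1
ψ -> φ = 1/2 -> 1/4 = 1/4
(ψ -> φ) <-> χ = 1/4 <-> 3/4 = 1/4
((ψ -> φ) <-> χ) && φ = 1/4 && 1/4 = 1/4
((ψ && (χ -> χ)) <-> (χ -> ψ)) -> (((ψ -> φ) <-> χ) && φ) = 1 -> 1/4 = 1/4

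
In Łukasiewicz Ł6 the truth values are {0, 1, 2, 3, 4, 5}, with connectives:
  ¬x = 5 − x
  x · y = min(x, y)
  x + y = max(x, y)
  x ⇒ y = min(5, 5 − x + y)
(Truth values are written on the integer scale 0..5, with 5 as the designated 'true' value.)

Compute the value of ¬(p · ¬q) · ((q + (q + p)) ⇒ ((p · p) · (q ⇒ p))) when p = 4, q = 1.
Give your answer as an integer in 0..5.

¬q = ¬1 = 4
p · ¬q = 4 · 4 = 4
¬(p · ¬q) = ¬4 = 1
q + p = 1 + 4 = 4
q + (q + p) = 1 + 4 = 4
p · p = 4 · 4 = 4
q ⇒ p = 1 ⇒ 4 = 5
(p · p) · (q ⇒ p) = 4 · 5 = 4
(q + (q + p)) ⇒ ((p · p) · (q ⇒ p)) = 4 ⇒ 4 = 5
¬(p · ¬q) · ((q + (q + p)) ⇒ ((p · p) · (q ⇒ p))) = 1 · 5 = 1

1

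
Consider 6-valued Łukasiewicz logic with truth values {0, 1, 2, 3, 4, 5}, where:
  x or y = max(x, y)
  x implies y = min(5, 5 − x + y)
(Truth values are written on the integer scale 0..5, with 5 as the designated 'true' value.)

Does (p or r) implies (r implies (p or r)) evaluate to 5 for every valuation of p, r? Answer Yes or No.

At p = 1, r = 0, for instance:
p or r = 1 or 0 = 1
r implies (p or r) = 0 implies 1 = 5
(p or r) implies (r implies (p or r)) = 1 implies 5 = 5
and checking the remaining 35 assignments likewise gives ≥ 5 in every case.

Yes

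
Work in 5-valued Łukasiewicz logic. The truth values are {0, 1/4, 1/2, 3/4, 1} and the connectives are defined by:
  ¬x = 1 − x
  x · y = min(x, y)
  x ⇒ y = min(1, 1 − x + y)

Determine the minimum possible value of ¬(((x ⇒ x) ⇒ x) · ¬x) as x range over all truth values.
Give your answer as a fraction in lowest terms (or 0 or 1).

1/2

Take x = 1/2:
x ⇒ x = 1/2 ⇒ 1/2 = 1
(x ⇒ x) ⇒ x = 1 ⇒ 1/2 = 1/2
¬x = ¬1/2 = 1/2
((x ⇒ x) ⇒ x) · ¬x = 1/2 · 1/2 = 1/2
¬(((x ⇒ x) ⇒ x) · ¬x) = ¬1/2 = 1/2
No assignment yields a value below 1/2, so this is the minimum.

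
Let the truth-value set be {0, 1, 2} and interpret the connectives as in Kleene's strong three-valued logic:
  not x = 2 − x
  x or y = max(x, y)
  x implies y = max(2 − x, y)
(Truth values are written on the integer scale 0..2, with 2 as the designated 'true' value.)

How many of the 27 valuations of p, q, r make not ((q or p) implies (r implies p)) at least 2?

1

value 2: 1 assignment (counts)
value 1: 9 assignments
value 0: 17 assignments
So 1 of the 27 assignments meets the threshold.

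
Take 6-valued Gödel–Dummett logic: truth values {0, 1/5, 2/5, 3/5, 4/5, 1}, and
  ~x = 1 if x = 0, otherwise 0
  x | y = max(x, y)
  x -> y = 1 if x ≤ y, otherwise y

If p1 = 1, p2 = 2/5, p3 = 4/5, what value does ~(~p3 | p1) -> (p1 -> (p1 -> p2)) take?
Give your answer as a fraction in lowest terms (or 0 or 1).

1

~p3 = ~4/5 = 0
~p3 | p1 = 0 | 1 = 1
~(~p3 | p1) = ~1 = 0
p1 -> p2 = 1 -> 2/5 = 2/5
p1 -> (p1 -> p2) = 1 -> 2/5 = 2/5
~(~p3 | p1) -> (p1 -> (p1 -> p2)) = 0 -> 2/5 = 1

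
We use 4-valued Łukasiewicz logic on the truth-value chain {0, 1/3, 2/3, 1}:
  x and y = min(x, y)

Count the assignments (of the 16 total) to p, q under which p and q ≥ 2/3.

4

p = 0, q = 0 ↦ 0  <
p = 0, q = 1/3 ↦ 0  <
p = 0, q = 2/3 ↦ 0  <
p = 0, q = 1 ↦ 0  <
p = 1/3, q = 0 ↦ 0  <
p = 1/3, q = 1/3 ↦ 1/3  <
p = 1/3, q = 2/3 ↦ 1/3  <
p = 1/3, q = 1 ↦ 1/3  <
p = 2/3, q = 0 ↦ 0  <
p = 2/3, q = 1/3 ↦ 1/3  <
p = 2/3, q = 2/3 ↦ 2/3  ≥
p = 2/3, q = 1 ↦ 2/3  ≥
p = 1, q = 0 ↦ 0  <
p = 1, q = 1/3 ↦ 1/3  <
p = 1, q = 2/3 ↦ 2/3  ≥
p = 1, q = 1 ↦ 1  ≥
So 4 of the 16 assignments meet the threshold.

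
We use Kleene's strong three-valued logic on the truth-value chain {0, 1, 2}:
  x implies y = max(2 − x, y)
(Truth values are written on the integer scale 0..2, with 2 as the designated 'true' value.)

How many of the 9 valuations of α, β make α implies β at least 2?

5

α = 0, β = 0 ↦ 2  ≥
α = 0, β = 1 ↦ 2  ≥
α = 0, β = 2 ↦ 2  ≥
α = 1, β = 0 ↦ 1  <
α = 1, β = 1 ↦ 1  <
α = 1, β = 2 ↦ 2  ≥
α = 2, β = 0 ↦ 0  <
α = 2, β = 1 ↦ 1  <
α = 2, β = 2 ↦ 2  ≥
So 5 of the 9 assignments meet the threshold.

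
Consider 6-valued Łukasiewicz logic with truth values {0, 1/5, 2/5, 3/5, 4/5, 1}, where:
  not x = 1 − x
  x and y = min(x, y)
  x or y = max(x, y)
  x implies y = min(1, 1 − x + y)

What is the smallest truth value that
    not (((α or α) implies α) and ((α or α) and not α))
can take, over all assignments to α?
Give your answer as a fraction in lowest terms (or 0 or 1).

Take α = 2/5:
α or α = 2/5 or 2/5 = 2/5
(α or α) implies α = 2/5 implies 2/5 = 1
α or α = 2/5 or 2/5 = 2/5
not α = not 2/5 = 3/5
(α or α) and not α = 2/5 and 3/5 = 2/5
((α or α) implies α) and ((α or α) and not α) = 1 and 2/5 = 2/5
not (((α or α) implies α) and ((α or α) and not α)) = not 2/5 = 3/5
No assignment yields a value below 3/5, so this is the minimum.

3/5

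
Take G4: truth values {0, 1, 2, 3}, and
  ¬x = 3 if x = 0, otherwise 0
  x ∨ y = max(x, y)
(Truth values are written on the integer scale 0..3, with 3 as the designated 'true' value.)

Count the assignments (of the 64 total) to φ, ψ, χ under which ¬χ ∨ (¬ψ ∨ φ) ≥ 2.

value 3: 37 assignments (counts)
value 2: 9 assignments (counts)
value 1: 9 assignments
value 0: 9 assignments
So 46 of the 64 assignments meet the threshold.

46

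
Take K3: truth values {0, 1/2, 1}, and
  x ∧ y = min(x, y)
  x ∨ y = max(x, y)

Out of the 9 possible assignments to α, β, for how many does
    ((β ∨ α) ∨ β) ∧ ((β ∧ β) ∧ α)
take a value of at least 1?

α = 0, β = 0 ↦ 0  <
α = 0, β = 1/2 ↦ 0  <
α = 0, β = 1 ↦ 0  <
α = 1/2, β = 0 ↦ 0  <
α = 1/2, β = 1/2 ↦ 1/2  <
α = 1/2, β = 1 ↦ 1/2  <
α = 1, β = 0 ↦ 0  <
α = 1, β = 1/2 ↦ 1/2  <
α = 1, β = 1 ↦ 1  ≥
So 1 of the 9 assignments meets the threshold.

1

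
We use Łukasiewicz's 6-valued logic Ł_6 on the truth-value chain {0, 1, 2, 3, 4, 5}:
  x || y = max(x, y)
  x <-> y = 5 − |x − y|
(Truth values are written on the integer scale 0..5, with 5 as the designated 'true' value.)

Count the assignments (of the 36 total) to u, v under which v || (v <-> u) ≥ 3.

value 5: 11 assignments (counts)
value 4: 12 assignments (counts)
value 3: 7 assignments (counts)
value 2: 3 assignments
value 1: 2 assignments
value 0: 1 assignment
So 30 of the 36 assignments meet the threshold.

30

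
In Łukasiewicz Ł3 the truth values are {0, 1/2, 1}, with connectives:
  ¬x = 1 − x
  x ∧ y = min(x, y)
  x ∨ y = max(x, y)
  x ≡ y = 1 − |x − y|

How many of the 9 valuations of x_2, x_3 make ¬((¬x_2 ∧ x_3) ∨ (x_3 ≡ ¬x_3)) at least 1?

x_2 = 0, x_3 = 0 ↦ 1  ≥
x_2 = 0, x_3 = 1/2 ↦ 0  <
x_2 = 0, x_3 = 1 ↦ 0  <
x_2 = 1/2, x_3 = 0 ↦ 1  ≥
x_2 = 1/2, x_3 = 1/2 ↦ 0  <
x_2 = 1/2, x_3 = 1 ↦ 1/2  <
x_2 = 1, x_3 = 0 ↦ 1  ≥
x_2 = 1, x_3 = 1/2 ↦ 0  <
x_2 = 1, x_3 = 1 ↦ 1  ≥
So 4 of the 9 assignments meet the threshold.

4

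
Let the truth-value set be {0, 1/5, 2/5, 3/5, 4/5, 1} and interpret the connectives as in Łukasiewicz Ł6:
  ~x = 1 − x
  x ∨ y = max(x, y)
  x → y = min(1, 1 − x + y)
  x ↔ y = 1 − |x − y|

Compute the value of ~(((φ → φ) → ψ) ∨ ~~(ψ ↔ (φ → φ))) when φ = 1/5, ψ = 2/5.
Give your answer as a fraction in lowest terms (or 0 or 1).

3/5

φ → φ = 1/5 → 1/5 = 1
(φ → φ) → ψ = 1 → 2/5 = 2/5
φ → φ = 1/5 → 1/5 = 1
ψ ↔ (φ → φ) = 2/5 ↔ 1 = 2/5
~(ψ ↔ (φ → φ)) = ~2/5 = 3/5
~~(ψ ↔ (φ → φ)) = ~3/5 = 2/5
((φ → φ) → ψ) ∨ ~~(ψ ↔ (φ → φ)) = 2/5 ∨ 2/5 = 2/5
~(((φ → φ) → ψ) ∨ ~~(ψ ↔ (φ → φ))) = ~2/5 = 3/5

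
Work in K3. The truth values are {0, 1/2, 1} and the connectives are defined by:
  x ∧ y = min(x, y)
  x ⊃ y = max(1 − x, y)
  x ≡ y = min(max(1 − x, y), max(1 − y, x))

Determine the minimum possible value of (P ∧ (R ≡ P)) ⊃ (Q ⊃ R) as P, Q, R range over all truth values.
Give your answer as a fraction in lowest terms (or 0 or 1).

1/2

Take P = 1/2, Q = 1/2, R = 0:
R ≡ P = 0 ≡ 1/2 = 1/2
P ∧ (R ≡ P) = 1/2 ∧ 1/2 = 1/2
Q ⊃ R = 1/2 ⊃ 0 = 1/2
(P ∧ (R ≡ P)) ⊃ (Q ⊃ R) = 1/2 ⊃ 1/2 = 1/2
No assignment yields a value below 1/2, so this is the minimum.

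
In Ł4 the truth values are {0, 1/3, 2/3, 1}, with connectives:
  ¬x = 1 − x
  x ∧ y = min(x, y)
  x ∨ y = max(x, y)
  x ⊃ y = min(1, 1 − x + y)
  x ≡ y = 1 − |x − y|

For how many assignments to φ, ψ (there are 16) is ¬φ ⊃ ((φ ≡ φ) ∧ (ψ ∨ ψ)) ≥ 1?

10

φ = 0, ψ = 0 ↦ 0  <
φ = 0, ψ = 1/3 ↦ 1/3  <
φ = 0, ψ = 2/3 ↦ 2/3  <
φ = 0, ψ = 1 ↦ 1  ≥
φ = 1/3, ψ = 0 ↦ 1/3  <
φ = 1/3, ψ = 1/3 ↦ 2/3  <
φ = 1/3, ψ = 2/3 ↦ 1  ≥
φ = 1/3, ψ = 1 ↦ 1  ≥
φ = 2/3, ψ = 0 ↦ 2/3  <
φ = 2/3, ψ = 1/3 ↦ 1  ≥
φ = 2/3, ψ = 2/3 ↦ 1  ≥
φ = 2/3, ψ = 1 ↦ 1  ≥
φ = 1, ψ = 0 ↦ 1  ≥
φ = 1, ψ = 1/3 ↦ 1  ≥
φ = 1, ψ = 2/3 ↦ 1  ≥
φ = 1, ψ = 1 ↦ 1  ≥
So 10 of the 16 assignments meet the threshold.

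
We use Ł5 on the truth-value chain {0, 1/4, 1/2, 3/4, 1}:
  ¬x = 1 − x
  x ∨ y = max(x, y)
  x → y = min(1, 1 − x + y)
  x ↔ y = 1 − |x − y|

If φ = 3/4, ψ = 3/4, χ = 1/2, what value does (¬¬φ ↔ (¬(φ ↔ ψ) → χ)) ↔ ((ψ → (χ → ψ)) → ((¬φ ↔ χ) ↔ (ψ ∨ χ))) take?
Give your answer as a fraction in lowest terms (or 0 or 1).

3/4

¬φ = ¬3/4 = 1/4
¬¬φ = ¬1/4 = 3/4
φ ↔ ψ = 3/4 ↔ 3/4 = 1
¬(φ ↔ ψ) = ¬1 = 0
¬(φ ↔ ψ) → χ = 0 → 1/2 = 1
¬¬φ ↔ (¬(φ ↔ ψ) → χ) = 3/4 ↔ 1 = 3/4
χ → ψ = 1/2 → 3/4 = 1
ψ → (χ → ψ) = 3/4 → 1 = 1
¬φ = ¬3/4 = 1/4
¬φ ↔ χ = 1/4 ↔ 1/2 = 3/4
ψ ∨ χ = 3/4 ∨ 1/2 = 3/4
(¬φ ↔ χ) ↔ (ψ ∨ χ) = 3/4 ↔ 3/4 = 1
(ψ → (χ → ψ)) → ((¬φ ↔ χ) ↔ (ψ ∨ χ)) = 1 → 1 = 1
(¬¬φ ↔ (¬(φ ↔ ψ) → χ)) ↔ ((ψ → (χ → ψ)) → ((¬φ ↔ χ) ↔ (ψ ∨ χ))) = 3/4 ↔ 1 = 3/4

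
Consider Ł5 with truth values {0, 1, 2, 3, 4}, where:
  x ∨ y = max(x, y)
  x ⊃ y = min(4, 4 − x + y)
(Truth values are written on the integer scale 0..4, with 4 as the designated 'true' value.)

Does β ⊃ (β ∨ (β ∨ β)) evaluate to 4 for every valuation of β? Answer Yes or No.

Yes

β = 0 ↦ 4
β = 1 ↦ 4
β = 2 ↦ 4
β = 3 ↦ 4
β = 4 ↦ 4
Every assignment gives a value ≥ 4.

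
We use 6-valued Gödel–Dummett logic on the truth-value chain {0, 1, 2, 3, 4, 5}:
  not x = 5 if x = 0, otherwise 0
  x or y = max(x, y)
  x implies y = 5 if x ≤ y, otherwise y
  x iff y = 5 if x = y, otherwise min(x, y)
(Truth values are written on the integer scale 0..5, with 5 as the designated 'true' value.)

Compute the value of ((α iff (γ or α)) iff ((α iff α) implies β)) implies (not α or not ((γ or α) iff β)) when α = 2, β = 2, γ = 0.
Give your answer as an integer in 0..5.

0

γ or α = 0 or 2 = 2
α iff (γ or α) = 2 iff 2 = 5
α iff α = 2 iff 2 = 5
(α iff α) implies β = 5 implies 2 = 2
(α iff (γ or α)) iff ((α iff α) implies β) = 5 iff 2 = 2
not α = not 2 = 0
γ or α = 0 or 2 = 2
(γ or α) iff β = 2 iff 2 = 5
not ((γ or α) iff β) = not 5 = 0
not α or not ((γ or α) iff β) = 0 or 0 = 0
((α iff (γ or α)) iff ((α iff α) implies β)) implies (not α or not ((γ or α) iff β)) = 2 implies 0 = 0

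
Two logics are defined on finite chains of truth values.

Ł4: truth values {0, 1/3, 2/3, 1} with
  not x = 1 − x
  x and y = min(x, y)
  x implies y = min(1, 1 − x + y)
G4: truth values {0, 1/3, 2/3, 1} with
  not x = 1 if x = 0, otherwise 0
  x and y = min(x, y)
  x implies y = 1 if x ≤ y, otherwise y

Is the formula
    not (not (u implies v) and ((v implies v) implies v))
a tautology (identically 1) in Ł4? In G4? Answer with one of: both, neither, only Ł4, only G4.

only G4

In Ł4: at u = 2/3, v = 1/3 the value is 2/3 — not a tautology.
In G4: every assignment gives 1 — tautology.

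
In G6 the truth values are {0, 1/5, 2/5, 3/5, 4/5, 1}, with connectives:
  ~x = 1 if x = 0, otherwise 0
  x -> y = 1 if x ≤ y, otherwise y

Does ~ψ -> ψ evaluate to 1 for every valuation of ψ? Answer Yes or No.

Counterexample: take ψ = 0.
~ψ = ~0 = 1
~ψ -> ψ = 1 -> 0 = 0
This gives 0 ≠ 1.

No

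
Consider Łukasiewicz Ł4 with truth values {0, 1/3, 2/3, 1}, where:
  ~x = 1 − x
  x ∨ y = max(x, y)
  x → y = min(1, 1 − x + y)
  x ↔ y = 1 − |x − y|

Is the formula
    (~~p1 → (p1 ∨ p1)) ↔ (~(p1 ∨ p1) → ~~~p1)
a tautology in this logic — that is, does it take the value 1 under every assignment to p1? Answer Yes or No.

p1 = 0 ↦ 1
p1 = 1/3 ↦ 1
p1 = 2/3 ↦ 1
p1 = 1 ↦ 1
Every assignment gives a value ≥ 1.

Yes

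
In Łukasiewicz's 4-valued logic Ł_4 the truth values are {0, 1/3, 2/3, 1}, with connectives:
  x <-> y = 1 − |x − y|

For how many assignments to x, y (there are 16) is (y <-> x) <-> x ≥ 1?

x = 0, y = 0 ↦ 0  <
x = 0, y = 1/3 ↦ 1/3  <
x = 0, y = 2/3 ↦ 2/3  <
x = 0, y = 1 ↦ 1  ≥
x = 1/3, y = 0 ↦ 2/3  <
x = 1/3, y = 1/3 ↦ 1/3  <
x = 1/3, y = 2/3 ↦ 2/3  <
x = 1/3, y = 1 ↦ 1  ≥
x = 2/3, y = 0 ↦ 2/3  <
x = 2/3, y = 1/3 ↦ 1  ≥
x = 2/3, y = 2/3 ↦ 2/3  <
x = 2/3, y = 1 ↦ 1  ≥
x = 1, y = 0 ↦ 0  <
x = 1, y = 1/3 ↦ 1/3  <
x = 1, y = 2/3 ↦ 2/3  <
x = 1, y = 1 ↦ 1  ≥
So 5 of the 16 assignments meet the threshold.

5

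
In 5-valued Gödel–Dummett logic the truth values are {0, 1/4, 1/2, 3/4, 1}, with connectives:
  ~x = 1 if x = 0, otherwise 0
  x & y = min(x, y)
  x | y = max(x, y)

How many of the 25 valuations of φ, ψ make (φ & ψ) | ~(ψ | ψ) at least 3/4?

9

value 1: 6 assignments (counts)
value 3/4: 3 assignments (counts)
value 1/2: 5 assignments
value 1/4: 7 assignments
value 0: 4 assignments
So 9 of the 25 assignments meet the threshold.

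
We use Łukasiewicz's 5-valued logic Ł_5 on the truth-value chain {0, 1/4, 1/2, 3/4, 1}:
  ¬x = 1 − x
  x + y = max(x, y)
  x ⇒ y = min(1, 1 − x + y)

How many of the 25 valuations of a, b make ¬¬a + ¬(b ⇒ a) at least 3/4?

value 1: 6 assignments (counts)
value 3/4: 7 assignments (counts)
value 1/2: 7 assignments
value 1/4: 4 assignments
value 0: 1 assignment
So 13 of the 25 assignments meet the threshold.

13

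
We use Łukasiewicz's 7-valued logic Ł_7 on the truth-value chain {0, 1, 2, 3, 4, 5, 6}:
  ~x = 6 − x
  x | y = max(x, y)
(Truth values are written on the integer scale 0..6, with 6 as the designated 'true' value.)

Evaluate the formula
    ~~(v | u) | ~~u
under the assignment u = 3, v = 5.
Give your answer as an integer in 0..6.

5

v | u = 5 | 3 = 5
~(v | u) = ~5 = 1
~~(v | u) = ~1 = 5
~u = ~3 = 3
~~u = ~3 = 3
~~(v | u) | ~~u = 5 | 3 = 5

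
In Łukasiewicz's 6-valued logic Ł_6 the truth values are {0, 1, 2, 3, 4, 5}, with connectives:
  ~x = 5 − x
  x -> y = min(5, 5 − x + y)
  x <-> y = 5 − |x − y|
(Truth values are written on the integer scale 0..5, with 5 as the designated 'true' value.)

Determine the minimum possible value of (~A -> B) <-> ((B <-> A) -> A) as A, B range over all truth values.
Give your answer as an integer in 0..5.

Take A = 2, B = 0:
~A = ~2 = 3
~A -> B = 3 -> 0 = 2
B <-> A = 0 <-> 2 = 3
(B <-> A) -> A = 3 -> 2 = 4
(~A -> B) <-> ((B <-> A) -> A) = 2 <-> 4 = 3
No assignment yields a value below 3, so this is the minimum.

3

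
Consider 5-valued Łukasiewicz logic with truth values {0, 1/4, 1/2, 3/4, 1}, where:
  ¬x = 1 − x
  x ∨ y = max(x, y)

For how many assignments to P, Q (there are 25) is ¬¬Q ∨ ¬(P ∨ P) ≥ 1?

9

value 1: 9 assignments (counts)
value 3/4: 7 assignments
value 1/2: 5 assignments
value 1/4: 3 assignments
value 0: 1 assignment
So 9 of the 25 assignments meet the threshold.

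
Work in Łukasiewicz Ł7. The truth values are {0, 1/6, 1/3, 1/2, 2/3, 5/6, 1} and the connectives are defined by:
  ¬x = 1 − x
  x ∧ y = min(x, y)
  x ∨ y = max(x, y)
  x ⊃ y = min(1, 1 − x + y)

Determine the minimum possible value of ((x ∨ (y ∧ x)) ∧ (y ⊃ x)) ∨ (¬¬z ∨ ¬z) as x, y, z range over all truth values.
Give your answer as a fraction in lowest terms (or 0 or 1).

1/2

Take x = 0, y = 0, z = 1/2:
y ∧ x = 0 ∧ 0 = 0
x ∨ (y ∧ x) = 0 ∨ 0 = 0
y ⊃ x = 0 ⊃ 0 = 1
(x ∨ (y ∧ x)) ∧ (y ⊃ x) = 0 ∧ 1 = 0
¬z = ¬1/2 = 1/2
¬¬z = ¬1/2 = 1/2
¬z = ¬1/2 = 1/2
¬¬z ∨ ¬z = 1/2 ∨ 1/2 = 1/2
((x ∨ (y ∧ x)) ∧ (y ⊃ x)) ∨ (¬¬z ∨ ¬z) = 0 ∨ 1/2 = 1/2
No assignment yields a value below 1/2, so this is the minimum.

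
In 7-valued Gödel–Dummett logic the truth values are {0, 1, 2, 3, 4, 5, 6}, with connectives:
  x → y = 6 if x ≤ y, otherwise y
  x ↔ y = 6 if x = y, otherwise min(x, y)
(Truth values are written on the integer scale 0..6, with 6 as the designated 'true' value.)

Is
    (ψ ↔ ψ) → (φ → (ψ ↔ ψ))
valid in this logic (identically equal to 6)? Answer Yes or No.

Yes

At φ = 5, ψ = 1, for instance:
ψ ↔ ψ = 1 ↔ 1 = 6
φ → (ψ ↔ ψ) = 5 → 6 = 6
(ψ ↔ ψ) → (φ → (ψ ↔ ψ)) = 6 → 6 = 6
and checking the remaining 48 assignments likewise gives ≥ 6 in every case.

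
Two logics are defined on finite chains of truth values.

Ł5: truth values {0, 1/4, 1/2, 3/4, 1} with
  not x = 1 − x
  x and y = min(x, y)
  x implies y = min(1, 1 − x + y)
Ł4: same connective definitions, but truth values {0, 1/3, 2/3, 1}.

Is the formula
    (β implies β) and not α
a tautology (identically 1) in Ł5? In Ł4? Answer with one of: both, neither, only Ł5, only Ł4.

neither

In Ł5: at α = 1/4, β = 0 the value is 3/4 — not a tautology.
In Ł4: at α = 1/3, β = 0 the value is 2/3 — not a tautology.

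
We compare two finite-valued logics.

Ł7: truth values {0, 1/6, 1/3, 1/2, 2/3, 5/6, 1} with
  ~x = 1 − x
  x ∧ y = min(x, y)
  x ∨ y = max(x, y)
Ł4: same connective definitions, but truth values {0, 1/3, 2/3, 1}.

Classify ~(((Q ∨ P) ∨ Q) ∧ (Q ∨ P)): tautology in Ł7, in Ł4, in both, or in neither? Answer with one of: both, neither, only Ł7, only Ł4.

neither

In Ł7: at P = 0, Q = 1/6 the value is 5/6 — not a tautology.
In Ł4: at P = 0, Q = 1/3 the value is 2/3 — not a tautology.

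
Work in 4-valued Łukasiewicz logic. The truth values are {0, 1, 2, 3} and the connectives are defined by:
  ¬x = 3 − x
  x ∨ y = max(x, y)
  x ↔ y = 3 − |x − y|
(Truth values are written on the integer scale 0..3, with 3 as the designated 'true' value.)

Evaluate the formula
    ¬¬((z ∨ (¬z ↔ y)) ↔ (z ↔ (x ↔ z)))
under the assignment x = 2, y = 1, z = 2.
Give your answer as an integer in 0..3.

¬z = ¬2 = 1
¬z ↔ y = 1 ↔ 1 = 3
z ∨ (¬z ↔ y) = 2 ∨ 3 = 3
x ↔ z = 2 ↔ 2 = 3
z ↔ (x ↔ z) = 2 ↔ 3 = 2
(z ∨ (¬z ↔ y)) ↔ (z ↔ (x ↔ z)) = 3 ↔ 2 = 2
¬((z ∨ (¬z ↔ y)) ↔ (z ↔ (x ↔ z))) = ¬2 = 1
¬¬((z ∨ (¬z ↔ y)) ↔ (z ↔ (x ↔ z))) = ¬1 = 2

2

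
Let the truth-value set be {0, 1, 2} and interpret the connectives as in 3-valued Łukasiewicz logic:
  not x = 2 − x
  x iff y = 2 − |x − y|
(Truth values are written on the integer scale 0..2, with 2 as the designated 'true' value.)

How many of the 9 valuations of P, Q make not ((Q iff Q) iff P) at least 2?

3

P = 0, Q = 0 ↦ 2  ≥
P = 0, Q = 1 ↦ 2  ≥
P = 0, Q = 2 ↦ 2  ≥
P = 1, Q = 0 ↦ 1  <
P = 1, Q = 1 ↦ 1  <
P = 1, Q = 2 ↦ 1  <
P = 2, Q = 0 ↦ 0  <
P = 2, Q = 1 ↦ 0  <
P = 2, Q = 2 ↦ 0  <
So 3 of the 9 assignments meet the threshold.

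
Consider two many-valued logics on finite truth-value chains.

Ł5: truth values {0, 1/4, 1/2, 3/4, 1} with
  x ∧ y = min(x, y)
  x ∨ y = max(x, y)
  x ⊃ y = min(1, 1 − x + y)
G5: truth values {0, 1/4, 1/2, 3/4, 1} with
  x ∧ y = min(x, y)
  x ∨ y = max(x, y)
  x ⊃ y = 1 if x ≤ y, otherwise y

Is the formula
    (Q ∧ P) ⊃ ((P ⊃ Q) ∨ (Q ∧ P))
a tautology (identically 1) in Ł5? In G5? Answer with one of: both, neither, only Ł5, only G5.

In Ł5: every assignment gives 1 — tautology.
In G5: every assignment gives 1 — tautology.

both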